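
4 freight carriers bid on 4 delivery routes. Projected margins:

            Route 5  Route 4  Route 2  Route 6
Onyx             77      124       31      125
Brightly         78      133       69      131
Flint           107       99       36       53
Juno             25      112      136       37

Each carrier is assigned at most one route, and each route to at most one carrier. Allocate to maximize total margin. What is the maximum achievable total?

This is a one-to-one assignment (maximum-weight bipartite matching).
Optimal: Onyx→Route 6 ($125k), Brightly→Route 4 ($133k), Flint→Route 5 ($107k), Juno→Route 2 ($136k) — total 125+133+107+136 = $501k.
Next-best assignment: Onyx→Route 4, Brightly→Route 6, Flint→Route 5, Juno→Route 2 = $498k.
Swapping Flint↔Juno (Flint→Route 2 $36k, Juno→Route 5 $25k) loses 182.

Max total: $501k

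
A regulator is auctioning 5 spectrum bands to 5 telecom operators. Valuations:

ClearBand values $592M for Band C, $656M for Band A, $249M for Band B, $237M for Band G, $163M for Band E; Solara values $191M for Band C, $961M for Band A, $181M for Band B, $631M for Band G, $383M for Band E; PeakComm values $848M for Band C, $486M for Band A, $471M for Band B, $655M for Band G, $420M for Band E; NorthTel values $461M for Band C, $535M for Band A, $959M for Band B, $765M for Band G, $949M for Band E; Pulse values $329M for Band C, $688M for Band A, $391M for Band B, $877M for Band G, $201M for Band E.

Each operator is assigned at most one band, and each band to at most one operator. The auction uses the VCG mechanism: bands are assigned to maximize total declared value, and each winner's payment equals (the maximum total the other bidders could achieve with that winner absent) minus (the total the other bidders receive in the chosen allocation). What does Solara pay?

Efficient allocation: ClearBand→Band B ($249M), Solara→Band A ($961M), PeakComm→Band C ($848M), NorthTel→Band E ($949M), Pulse→Band G ($877M); total welfare W = $3884M.
Solara receives Band A at value $961M, so the others get W − 961 = $2923M.
Without Solara: best allocation of the remaining 4 bidders over all 5 bands is ClearBand→Band A ($656M), PeakComm→Band C ($848M), NorthTel→Band B ($959M), Pulse→Band G ($877M), total $3340M.
VCG payment = (others' best without Solara) − (others' welfare with Solara) = 3340 − 2923 = $417M.

Solara pays $417M.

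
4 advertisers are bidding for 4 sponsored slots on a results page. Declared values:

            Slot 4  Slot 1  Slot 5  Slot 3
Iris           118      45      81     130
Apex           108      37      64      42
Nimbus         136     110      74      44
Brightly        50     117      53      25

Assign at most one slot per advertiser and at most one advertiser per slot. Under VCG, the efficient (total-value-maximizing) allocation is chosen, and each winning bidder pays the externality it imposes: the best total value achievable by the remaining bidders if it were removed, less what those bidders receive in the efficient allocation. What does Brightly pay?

Efficient allocation: Iris→Slot 3 ($130), Apex→Slot 5 ($64), Nimbus→Slot 4 ($136), Brightly→Slot 1 ($117); total welfare W = $447.
Brightly receives Slot 1 at value $117, so the others get W − 117 = $330.
Without Brightly: best allocation of the remaining 3 bidders over all 4 slots is Iris→Slot 3 ($130), Apex→Slot 4 ($108), Nimbus→Slot 1 ($110), total $348.
VCG payment = (others' best without Brightly) − (others' welfare with Brightly) = 348 − 330 = $18.

Brightly pays $18.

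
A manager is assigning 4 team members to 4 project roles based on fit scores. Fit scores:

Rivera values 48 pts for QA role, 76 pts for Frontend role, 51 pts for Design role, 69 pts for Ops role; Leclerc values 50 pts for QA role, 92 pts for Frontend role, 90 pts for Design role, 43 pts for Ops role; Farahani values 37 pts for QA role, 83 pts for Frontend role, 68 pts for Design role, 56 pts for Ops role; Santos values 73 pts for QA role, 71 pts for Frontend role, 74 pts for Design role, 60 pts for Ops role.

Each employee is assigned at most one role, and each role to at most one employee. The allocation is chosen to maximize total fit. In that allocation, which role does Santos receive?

Optimal: Rivera→Ops role (69 pts), Leclerc→Design role (90 pts), Farahani→Frontend role (83 pts), Santos→QA role (73 pts) — total 69+90+83+73 = 315 pts.
Column-greedy (each role in turn goes to its best remaining employee) gives 302 pts, worse by 13.
Every other assignment is strictly worse.
Santos's own top role is Design role (74 pts), but forcing Santos→Design role and reassigning the rest optimally gives only 276 pts — worse by 39.

Santos receives QA role.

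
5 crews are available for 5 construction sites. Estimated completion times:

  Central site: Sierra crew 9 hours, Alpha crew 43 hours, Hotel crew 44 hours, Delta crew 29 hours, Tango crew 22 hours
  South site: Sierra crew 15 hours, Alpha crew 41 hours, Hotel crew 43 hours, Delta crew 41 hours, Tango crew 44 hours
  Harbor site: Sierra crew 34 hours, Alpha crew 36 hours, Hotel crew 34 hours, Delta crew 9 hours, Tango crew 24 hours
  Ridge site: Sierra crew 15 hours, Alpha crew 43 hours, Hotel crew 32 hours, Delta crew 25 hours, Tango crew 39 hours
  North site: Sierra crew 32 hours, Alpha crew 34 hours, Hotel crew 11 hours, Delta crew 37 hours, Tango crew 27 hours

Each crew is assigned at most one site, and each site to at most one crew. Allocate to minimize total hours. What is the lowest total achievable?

This is the linear assignment problem.
Optimal: Sierra crew→Ridge site (15 hours), Alpha crew→South site (41 hours), Hotel crew→North site (11 hours), Delta crew→Harbor site (9 hours), Tango crew→Central site (22 hours) — total 15+41+11+9+22 = 98 hours.
Row-greedy (each crew in turn takes its cheapest remaining site) gives 128 hours, worse by 30.

Min total: 98 hours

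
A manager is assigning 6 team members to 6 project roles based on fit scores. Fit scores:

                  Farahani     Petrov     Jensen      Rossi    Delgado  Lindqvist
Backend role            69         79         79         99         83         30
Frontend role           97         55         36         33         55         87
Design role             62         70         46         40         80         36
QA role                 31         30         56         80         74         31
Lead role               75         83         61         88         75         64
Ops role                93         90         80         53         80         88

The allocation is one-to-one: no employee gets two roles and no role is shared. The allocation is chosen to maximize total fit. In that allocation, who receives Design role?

Delgado receives Design role.

Optimal: Farahani→Frontend role (97 pts), Petrov→Lead role (83 pts), Jensen→Backend role (79 pts), Rossi→QA role (80 pts), Delgado→Design role (80 pts), Lindqvist→Ops role (88 pts) — total 97+83+79+80+80+88 = 507 pts.
Row-greedy (each employee in turn takes its best remaining role) gives 465 pts, worse by 42.
Swapping Petrov↔Lindqvist (Petrov→Ops role 90 pts, Lindqvist→Lead role 64 pts) loses 17.
Delgado's own top role is Backend role (83 pts), but forcing Delgado→Backend role and reassigning the rest optimally gives only 482 pts — worse by 25.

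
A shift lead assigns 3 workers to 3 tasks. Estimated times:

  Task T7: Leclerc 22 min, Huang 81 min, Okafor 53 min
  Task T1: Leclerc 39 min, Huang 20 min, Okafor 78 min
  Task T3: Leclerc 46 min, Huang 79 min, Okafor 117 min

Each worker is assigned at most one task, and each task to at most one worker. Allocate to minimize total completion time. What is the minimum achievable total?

Min total: 119 min

This is the linear assignment problem.
Optimal: Leclerc→Task T3 (46 min), Huang→Task T1 (20 min), Okafor→Task T7 (53 min) — total 46+20+53 = 119 min.
Row-greedy (each worker in turn takes its cheapest remaining task) gives 159 min, worse by 40.
Swapping Okafor↔Huang (Okafor→Task T1 78 min, Huang→Task T7 81 min) adds 86.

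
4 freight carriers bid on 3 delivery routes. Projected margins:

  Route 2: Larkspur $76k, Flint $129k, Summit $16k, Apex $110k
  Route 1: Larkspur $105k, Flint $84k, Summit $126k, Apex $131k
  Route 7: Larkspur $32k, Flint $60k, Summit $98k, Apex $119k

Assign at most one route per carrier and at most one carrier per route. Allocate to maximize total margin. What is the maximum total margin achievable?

Optimal: Flint→Route 2 ($129k), Summit→Route 1 ($126k), Apex→Route 7 ($119k) — total 129+126+119 = $374k.
Max-entry greedy (repeatedly take the single best remaining cell) gives $358k, worse by 16.

Max total: $374k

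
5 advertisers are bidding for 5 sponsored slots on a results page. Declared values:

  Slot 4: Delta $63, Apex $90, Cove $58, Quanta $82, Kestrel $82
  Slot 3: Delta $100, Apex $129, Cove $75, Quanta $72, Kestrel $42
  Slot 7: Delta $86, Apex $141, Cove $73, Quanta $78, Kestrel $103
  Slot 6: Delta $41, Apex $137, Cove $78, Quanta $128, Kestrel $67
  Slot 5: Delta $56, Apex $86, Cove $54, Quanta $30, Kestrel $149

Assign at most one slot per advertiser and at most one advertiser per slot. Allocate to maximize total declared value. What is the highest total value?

Max total: $576

Treat this as an assignment problem: match each advertiser to one slot.
Optimal: Delta→Slot 3 ($100), Apex→Slot 7 ($141), Cove→Slot 4 ($58), Quanta→Slot 6 ($128), Kestrel→Slot 5 ($149) — total 100+141+58+128+149 = $576.
Column-greedy (each slot in turn goes to its best remaining advertiser) gives $475, worse by 101.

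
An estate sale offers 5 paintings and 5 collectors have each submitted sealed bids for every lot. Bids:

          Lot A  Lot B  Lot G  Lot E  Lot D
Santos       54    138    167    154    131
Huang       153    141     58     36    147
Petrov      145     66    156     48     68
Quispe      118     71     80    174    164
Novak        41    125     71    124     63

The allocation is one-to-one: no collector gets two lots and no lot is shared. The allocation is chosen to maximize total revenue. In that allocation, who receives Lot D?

Treat this as an assignment problem: match each collector to one lot.
Optimal: Santos→Lot G ($167), Huang→Lot D ($147), Petrov→Lot A ($145), Quispe→Lot E ($174), Novak→Lot B ($125) — total 167+147+145+174+125 = $758.
Column-greedy (each lot in turn goes to its best remaining collector) gives $684, worse by 74.
Huang's own top lot is Lot A ($153), but forcing Huang→Lot A and reassigning the rest optimally gives only $752 — worse by 6.

Huang receives Lot D.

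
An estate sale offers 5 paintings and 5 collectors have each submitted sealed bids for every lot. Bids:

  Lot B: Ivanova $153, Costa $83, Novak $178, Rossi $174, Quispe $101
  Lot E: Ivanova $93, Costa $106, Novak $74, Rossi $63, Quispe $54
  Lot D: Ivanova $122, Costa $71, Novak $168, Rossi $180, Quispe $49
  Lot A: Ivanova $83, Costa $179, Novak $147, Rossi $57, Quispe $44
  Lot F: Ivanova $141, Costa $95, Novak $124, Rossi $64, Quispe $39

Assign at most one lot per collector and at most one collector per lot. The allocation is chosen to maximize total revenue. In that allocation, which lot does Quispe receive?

Quispe receives Lot E.

Optimal: Ivanova→Lot F ($141), Costa→Lot A ($179), Novak→Lot B ($178), Rossi→Lot D ($180), Quispe→Lot E ($54) — total 141+179+178+180+54 = $732.
Row-greedy (each collector in turn takes its best remaining lot) gives $618, worse by 114.
Next-best assignment: Ivanova→Lot F, Costa→Lot A, Novak→Lot D, Rossi→Lot B, Quispe→Lot E = $716.
Quispe's own top lot is Lot B ($101), but forcing Quispe→Lot B and reassigning the rest optimally gives only $677 — worse by 55.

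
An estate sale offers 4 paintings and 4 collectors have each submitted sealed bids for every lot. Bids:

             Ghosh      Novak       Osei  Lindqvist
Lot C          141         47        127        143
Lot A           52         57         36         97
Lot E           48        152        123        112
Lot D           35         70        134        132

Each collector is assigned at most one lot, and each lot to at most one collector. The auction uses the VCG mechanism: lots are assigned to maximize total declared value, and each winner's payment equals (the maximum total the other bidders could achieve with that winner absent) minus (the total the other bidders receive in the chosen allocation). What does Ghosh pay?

Efficient allocation: Ghosh→Lot C ($141), Novak→Lot E ($152), Osei→Lot D ($134), Lindqvist→Lot A ($97); total welfare W = $524.
Ghosh receives Lot C at value $141, so the others get W − 141 = $383.
Without Ghosh: best allocation of the remaining 3 bidders over all 4 lots is Novak→Lot E ($152), Osei→Lot D ($134), Lindqvist→Lot C ($143), total $429.
VCG payment = (others' best without Ghosh) − (others' welfare with Ghosh) = 429 − 383 = $46.

Ghosh pays $46.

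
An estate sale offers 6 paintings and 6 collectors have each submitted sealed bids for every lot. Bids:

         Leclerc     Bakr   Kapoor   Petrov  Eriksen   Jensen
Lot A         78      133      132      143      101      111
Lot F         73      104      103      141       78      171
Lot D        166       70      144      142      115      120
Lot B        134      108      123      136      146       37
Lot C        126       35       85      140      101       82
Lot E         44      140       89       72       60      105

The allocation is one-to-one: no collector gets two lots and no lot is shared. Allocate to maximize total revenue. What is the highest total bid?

Optimal: Leclerc→Lot D ($166), Bakr→Lot E ($140), Kapoor→Lot A ($132), Petrov→Lot C ($140), Eriksen→Lot B ($146), Jensen→Lot F ($171) — total 166+140+132+140+146+171 = $895.
Column-greedy (each lot in turn goes to its best remaining collector) gives $851, worse by 44.

Max total: $895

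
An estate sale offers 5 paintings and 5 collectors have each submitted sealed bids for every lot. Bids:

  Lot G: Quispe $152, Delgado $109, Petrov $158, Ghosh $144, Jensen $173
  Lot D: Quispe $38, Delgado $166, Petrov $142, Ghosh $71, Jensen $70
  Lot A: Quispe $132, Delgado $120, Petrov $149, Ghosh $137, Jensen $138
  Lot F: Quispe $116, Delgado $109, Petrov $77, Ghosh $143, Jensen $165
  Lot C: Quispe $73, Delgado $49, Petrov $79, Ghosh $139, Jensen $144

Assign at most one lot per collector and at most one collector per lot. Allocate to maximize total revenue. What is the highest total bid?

Optimal: Quispe→Lot G ($152), Delgado→Lot D ($166), Petrov→Lot A ($149), Ghosh→Lot C ($139), Jensen→Lot F ($165) — total 152+166+149+139+165 = $771.
Next-best assignment: Quispe→Lot A, Delgado→Lot D, Petrov→Lot G, Ghosh→Lot C, Jensen→Lot F = $760.

Max total: $771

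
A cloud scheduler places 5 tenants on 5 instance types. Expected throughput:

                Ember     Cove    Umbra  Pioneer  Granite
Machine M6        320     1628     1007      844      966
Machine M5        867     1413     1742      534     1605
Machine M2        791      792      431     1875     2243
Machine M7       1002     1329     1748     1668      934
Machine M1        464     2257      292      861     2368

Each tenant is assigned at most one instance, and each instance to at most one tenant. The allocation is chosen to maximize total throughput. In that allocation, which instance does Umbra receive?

Umbra receives Machine M5.

Optimal: Ember→Machine M7 (1002 ops/s), Cove→Machine M6 (1628 ops/s), Umbra→Machine M5 (1742 ops/s), Pioneer→Machine M2 (1875 ops/s), Granite→Machine M1 (2368 ops/s) — total 1002+1628+1742+1875+2368 = 8615 ops/s.
Next-best assignment: Ember→Machine M5, Cove→Machine M6, Umbra→Machine M7, Pioneer→Machine M2, Granite→Machine M1 = 8486 ops/s.
Umbra's own top instance is Machine M7 (1748 ops/s), but forcing Umbra→Machine M7 and reassigning the rest optimally gives only 8486 ops/s — worse by 129.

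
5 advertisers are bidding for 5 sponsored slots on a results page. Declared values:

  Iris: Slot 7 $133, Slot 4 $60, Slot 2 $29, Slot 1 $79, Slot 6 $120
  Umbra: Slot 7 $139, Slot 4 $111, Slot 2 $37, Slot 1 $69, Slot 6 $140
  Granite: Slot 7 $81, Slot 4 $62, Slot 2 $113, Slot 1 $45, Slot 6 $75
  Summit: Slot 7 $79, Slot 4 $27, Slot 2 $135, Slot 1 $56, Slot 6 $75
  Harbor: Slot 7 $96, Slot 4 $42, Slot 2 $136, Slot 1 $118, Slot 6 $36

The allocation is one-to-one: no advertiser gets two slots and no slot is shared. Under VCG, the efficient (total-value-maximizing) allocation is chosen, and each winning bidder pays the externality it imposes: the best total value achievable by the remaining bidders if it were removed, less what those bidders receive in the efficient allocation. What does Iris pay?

Efficient allocation: Iris→Slot 7 ($133), Umbra→Slot 6 ($140), Granite→Slot 4 ($62), Summit→Slot 2 ($135), Harbor→Slot 1 ($118); total welfare W = $588.
Iris receives Slot 7 at value $133, so the others get W − 133 = $455.
Without Iris: best allocation of the remaining 4 bidders over all 5 slots is Umbra→Slot 6 ($140), Granite→Slot 7 ($81), Summit→Slot 2 ($135), Harbor→Slot 1 ($118), total $474.
VCG payment = (others' best without Iris) − (others' welfare with Iris) = 474 − 455 = $19.

Iris pays $19.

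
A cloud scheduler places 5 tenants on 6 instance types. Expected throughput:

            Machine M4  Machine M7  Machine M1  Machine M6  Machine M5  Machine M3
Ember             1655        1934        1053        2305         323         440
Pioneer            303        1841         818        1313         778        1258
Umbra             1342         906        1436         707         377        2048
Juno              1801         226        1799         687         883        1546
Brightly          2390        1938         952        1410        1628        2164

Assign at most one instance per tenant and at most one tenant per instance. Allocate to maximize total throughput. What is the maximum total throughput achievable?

Optimal: Ember→Machine M6 (2305 ops/s), Pioneer→Machine M7 (1841 ops/s), Umbra→Machine M3 (2048 ops/s), Juno→Machine M1 (1799 ops/s), Brightly→Machine M4 (2390 ops/s) — total 2305+1841+2048+1799+2390 = 10383 ops/s.
Column-greedy (each instance in turn goes to its best remaining tenant) gives 7813 ops/s, worse by 2570.
Next-best assignment: Ember→Machine M6, Pioneer→Machine M7, Umbra→Machine M3, Juno→Machine M4, Brightly→Machine M5 = 9623 ops/s.

Maximum total: 10383 ops/s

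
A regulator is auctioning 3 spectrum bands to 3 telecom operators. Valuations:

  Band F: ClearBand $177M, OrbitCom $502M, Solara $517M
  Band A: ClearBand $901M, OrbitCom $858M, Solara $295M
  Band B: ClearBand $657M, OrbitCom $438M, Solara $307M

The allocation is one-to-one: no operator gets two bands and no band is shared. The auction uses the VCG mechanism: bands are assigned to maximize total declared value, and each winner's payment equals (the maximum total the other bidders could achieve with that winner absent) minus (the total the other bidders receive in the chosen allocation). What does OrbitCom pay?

Efficient allocation: ClearBand→Band B ($657M), OrbitCom→Band A ($858M), Solara→Band F ($517M); total welfare W = $2032M.
OrbitCom receives Band A at value $858M, so the others get W − 858 = $1174M.
Without OrbitCom: best allocation of the remaining 2 bidders over all 3 bands is ClearBand→Band A ($901M), Solara→Band F ($517M), total $1418M.
VCG payment = (others' best without OrbitCom) − (others' welfare with OrbitCom) = 1418 − 1174 = $244M.

OrbitCom pays $244M.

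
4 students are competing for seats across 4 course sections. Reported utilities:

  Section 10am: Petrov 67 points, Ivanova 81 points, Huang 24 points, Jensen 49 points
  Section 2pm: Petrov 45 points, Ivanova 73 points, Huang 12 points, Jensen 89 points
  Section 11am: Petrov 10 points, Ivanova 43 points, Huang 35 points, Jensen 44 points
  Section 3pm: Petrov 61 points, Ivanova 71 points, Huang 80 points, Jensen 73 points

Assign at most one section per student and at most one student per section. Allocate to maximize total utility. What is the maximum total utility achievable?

Max total: 279 points

Optimal: Petrov→Section 10am (67 points), Ivanova→Section 11am (43 points), Huang→Section 3pm (80 points), Jensen→Section 2pm (89 points) — total 67+43+80+89 = 279 points.
Column-greedy (each section in turn goes to its best remaining student) gives 266 points, worse by 13.
No other one-to-one assignment exceeds 279 points.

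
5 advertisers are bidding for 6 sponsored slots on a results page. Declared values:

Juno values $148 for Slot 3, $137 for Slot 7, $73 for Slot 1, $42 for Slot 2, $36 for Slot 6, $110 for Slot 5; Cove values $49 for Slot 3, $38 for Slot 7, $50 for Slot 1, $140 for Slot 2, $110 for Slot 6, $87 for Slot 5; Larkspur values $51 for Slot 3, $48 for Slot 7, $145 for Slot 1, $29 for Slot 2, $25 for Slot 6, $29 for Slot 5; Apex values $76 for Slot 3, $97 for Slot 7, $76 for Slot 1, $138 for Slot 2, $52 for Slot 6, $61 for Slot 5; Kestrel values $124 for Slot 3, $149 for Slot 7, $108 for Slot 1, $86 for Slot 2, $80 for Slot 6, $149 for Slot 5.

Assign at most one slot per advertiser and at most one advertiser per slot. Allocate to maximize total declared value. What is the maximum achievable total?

Max total: $690

Optimal: Juno→Slot 3 ($148), Cove→Slot 6 ($110), Larkspur→Slot 1 ($145), Apex→Slot 2 ($138), Kestrel→Slot 7 ($149) — total 148+110+145+138+149 = $690.
Max-entry greedy (repeatedly take the single best remaining cell) gives $643, worse by 47.
Swapping Apex↔Larkspur (Apex→Slot 1 $76, Larkspur→Slot 2 $29) loses 178.
No other one-to-one assignment exceeds $690.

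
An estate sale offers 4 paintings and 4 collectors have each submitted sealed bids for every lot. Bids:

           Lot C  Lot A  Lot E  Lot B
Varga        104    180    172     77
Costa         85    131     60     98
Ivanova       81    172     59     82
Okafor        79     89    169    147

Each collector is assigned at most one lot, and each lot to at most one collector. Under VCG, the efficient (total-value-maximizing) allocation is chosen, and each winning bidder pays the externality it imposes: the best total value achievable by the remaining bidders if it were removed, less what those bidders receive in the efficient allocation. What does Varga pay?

Varga pays $35.

Efficient allocation: Varga→Lot E ($172), Costa→Lot C ($85), Ivanova→Lot A ($172), Okafor→Lot B ($147); total welfare W = $576.
Varga receives Lot E at value $172, so the others get W − 172 = $404.
Without Varga: best allocation of the remaining 3 bidders over all 4 lots is Costa→Lot B ($98), Ivanova→Lot A ($172), Okafor→Lot E ($169), total $439.
VCG payment = (others' best without Varga) − (others' welfare with Varga) = 439 − 404 = $35.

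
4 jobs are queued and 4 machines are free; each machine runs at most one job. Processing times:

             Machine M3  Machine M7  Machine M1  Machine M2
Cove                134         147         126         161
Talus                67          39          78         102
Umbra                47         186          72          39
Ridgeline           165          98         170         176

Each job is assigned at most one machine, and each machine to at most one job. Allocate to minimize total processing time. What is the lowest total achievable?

Minimum total: 330 min

Optimal: Cove→Machine M1 (126 min), Talus→Machine M3 (67 min), Umbra→Machine M2 (39 min), Ridgeline→Machine M7 (98 min) — total 126+67+39+98 = 330 min.
Min-entry greedy (repeatedly take the single cheapest remaining cell) gives 369 min, worse by 39.
Swapping Umbra↔Cove (Umbra→Machine M1 72 min, Cove→Machine M2 161 min) adds 68.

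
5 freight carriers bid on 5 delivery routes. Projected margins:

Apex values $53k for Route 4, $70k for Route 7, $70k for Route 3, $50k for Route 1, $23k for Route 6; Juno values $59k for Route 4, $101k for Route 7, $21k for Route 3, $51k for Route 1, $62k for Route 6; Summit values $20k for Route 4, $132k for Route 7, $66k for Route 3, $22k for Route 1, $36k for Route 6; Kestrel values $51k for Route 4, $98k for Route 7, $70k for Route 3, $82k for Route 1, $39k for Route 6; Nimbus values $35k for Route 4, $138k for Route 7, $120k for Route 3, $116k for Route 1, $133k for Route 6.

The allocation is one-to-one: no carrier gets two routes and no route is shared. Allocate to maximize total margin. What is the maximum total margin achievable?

Optimal: Apex→Route 3 ($70k), Juno→Route 4 ($59k), Summit→Route 7 ($132k), Kestrel→Route 1 ($82k), Nimbus→Route 6 ($133k) — total 70+59+132+82+133 = $476k.
Column-greedy (each route in turn goes to its best remaining carrier) gives $385k, worse by 91.

Maximum total: $476k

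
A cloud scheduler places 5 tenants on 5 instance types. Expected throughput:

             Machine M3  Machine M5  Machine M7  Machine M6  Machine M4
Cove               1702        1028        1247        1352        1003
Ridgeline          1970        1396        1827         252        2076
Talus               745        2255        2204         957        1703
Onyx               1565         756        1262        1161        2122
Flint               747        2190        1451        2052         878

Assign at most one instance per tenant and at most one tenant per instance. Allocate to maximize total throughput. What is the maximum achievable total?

Optimal: Cove→Machine M3 (1702 ops/s), Ridgeline→Machine M7 (1827 ops/s), Talus→Machine M5 (2255 ops/s), Onyx→Machine M4 (2122 ops/s), Flint→Machine M6 (2052 ops/s) — total 1702+1827+2255+2122+2052 = 9958 ops/s.
Row-greedy (each tenant in turn takes its best remaining instance) gives 9347 ops/s, worse by 611.
Every other assignment is strictly worse.

Maximum total: 9958 ops/s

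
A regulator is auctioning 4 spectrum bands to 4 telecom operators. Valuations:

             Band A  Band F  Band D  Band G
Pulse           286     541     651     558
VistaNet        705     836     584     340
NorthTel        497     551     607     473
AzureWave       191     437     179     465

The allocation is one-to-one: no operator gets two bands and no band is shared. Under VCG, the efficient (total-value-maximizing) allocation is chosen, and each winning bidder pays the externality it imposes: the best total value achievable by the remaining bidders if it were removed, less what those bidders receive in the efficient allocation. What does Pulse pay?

Efficient allocation: Pulse→Band D ($651M), VistaNet→Band F ($836M), NorthTel→Band A ($497M), AzureWave→Band G ($465M); total welfare W = $2449M.
Pulse receives Band D at value $651M, so the others get W − 651 = $1798M.
Without Pulse: best allocation of the remaining 3 bidders over all 4 bands is VistaNet→Band F ($836M), NorthTel→Band D ($607M), AzureWave→Band G ($465M), total $1908M.
VCG payment = (others' best without Pulse) − (others' welfare with Pulse) = 1908 − 1798 = $110M.

Pulse pays $110M.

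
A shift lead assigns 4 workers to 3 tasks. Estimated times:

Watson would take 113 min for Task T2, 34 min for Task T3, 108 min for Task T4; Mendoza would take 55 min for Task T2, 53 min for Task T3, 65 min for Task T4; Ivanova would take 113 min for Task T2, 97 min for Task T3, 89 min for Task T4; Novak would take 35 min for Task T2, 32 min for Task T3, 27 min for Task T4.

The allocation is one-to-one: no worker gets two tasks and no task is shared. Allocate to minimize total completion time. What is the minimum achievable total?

This is the linear assignment problem.
Optimal: Mendoza→Task T2 (55 min), Watson→Task T3 (34 min), Novak→Task T4 (27 min) — total 55+34+27 = 116 min.
Column-greedy (each task in turn goes to its cheapest remaining worker) gives 134 min, worse by 18.
Next-best assignment: Novak→Task T2, Watson→Task T3, Mendoza→Task T4 = 134 min.
Swapping Watson↔Novak (Watson→Task T4 108 min, Novak→Task T3 32 min) adds 79.
No other one-to-one assignment undercuts 116 min.

Minimum total: 116 min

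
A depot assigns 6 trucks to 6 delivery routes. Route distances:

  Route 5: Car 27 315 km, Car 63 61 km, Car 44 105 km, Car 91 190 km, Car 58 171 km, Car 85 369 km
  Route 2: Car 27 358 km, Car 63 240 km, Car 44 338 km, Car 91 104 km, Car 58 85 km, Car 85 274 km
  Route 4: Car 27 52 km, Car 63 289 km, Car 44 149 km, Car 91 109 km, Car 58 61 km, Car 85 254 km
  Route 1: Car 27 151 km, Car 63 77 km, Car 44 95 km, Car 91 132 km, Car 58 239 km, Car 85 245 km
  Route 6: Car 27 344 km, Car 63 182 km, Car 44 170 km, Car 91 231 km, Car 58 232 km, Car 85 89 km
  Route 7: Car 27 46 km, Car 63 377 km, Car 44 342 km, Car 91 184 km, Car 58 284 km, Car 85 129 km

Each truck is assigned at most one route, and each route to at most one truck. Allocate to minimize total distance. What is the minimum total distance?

Min total: 456 km

Optimal: Car 27→Route 7 (46 km), Car 63→Route 5 (61 km), Car 44→Route 1 (95 km), Car 91→Route 2 (104 km), Car 58→Route 4 (61 km), Car 85→Route 6 (89 km) — total 46+61+95+104+61+89 = 456 km.
Column-greedy (each route in turn goes to its cheapest remaining truck) gives 566 km, worse by 110.
Next-best assignment: Car 27→Route 7, Car 63→Route 1, Car 44→Route 5, Car 91→Route 2, Car 58→Route 4, Car 85→Route 6 = 482 km.
Swapping Car 91↔Car 44 (Car 91→Route 1 132 km, Car 44→Route 2 338 km) adds 271.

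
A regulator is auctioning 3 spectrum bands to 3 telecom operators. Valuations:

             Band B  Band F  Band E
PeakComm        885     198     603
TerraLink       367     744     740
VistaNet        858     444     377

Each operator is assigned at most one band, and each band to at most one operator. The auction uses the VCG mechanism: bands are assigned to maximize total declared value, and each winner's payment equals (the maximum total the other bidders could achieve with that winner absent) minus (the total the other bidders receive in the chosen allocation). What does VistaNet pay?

Efficient allocation: PeakComm→Band E ($603M), TerraLink→Band F ($744M), VistaNet→Band B ($858M); total welfare W = $2205M.
VistaNet receives Band B at value $858M, so the others get W − 858 = $1347M.
Without VistaNet: best allocation of the remaining 2 bidders over all 3 bands is PeakComm→Band B ($885M), TerraLink→Band F ($744M), total $1629M.
VCG payment = (others' best without VistaNet) − (others' welfare with VistaNet) = 1629 − 1347 = $282M.

VistaNet pays $282M.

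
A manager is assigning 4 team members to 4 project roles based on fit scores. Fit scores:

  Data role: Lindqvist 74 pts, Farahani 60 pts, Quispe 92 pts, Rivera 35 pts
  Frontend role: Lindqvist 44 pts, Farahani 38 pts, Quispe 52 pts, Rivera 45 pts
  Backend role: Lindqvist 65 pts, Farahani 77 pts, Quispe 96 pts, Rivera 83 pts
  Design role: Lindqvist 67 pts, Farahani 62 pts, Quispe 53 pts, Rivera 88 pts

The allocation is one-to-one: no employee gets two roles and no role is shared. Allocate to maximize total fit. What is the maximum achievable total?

Optimal: Lindqvist→Frontend role (44 pts), Farahani→Backend role (77 pts), Quispe→Data role (92 pts), Rivera→Design role (88 pts) — total 44+77+92+88 = 301 pts.
Max-entry greedy (repeatedly take the single best remaining cell) gives 296 pts, worse by 5.
Every other assignment is strictly worse.

Max total: 301 pts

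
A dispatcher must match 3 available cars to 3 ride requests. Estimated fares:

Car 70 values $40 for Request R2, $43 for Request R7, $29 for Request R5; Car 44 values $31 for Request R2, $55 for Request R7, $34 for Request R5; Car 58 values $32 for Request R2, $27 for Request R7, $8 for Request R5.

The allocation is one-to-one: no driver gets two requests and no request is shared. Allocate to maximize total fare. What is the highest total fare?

This is a one-to-one assignment (maximum-weight bipartite matching).
Optimal: Car 70→Request R5 ($29), Car 44→Request R7 ($55), Car 58→Request R2 ($32) — total 29+55+32 = $116.
Swapping Car 58↔Car 70 (Car 58→Request R5 $8, Car 70→Request R2 $40) loses 13.

Maximum total: $116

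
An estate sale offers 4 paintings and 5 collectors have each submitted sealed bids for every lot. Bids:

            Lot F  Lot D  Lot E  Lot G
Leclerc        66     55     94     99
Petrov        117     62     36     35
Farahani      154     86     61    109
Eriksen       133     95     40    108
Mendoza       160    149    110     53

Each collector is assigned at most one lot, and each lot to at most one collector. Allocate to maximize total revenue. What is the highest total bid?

Maximum total: $505

Optimal: Farahani→Lot F ($154), Mendoza→Lot D ($149), Leclerc→Lot E ($94), Eriksen→Lot G ($108) — total 154+149+94+108 = $505.
Swapping Leclerc↔Farahani (Leclerc→Lot F $66, Farahani→Lot E $61) loses 121.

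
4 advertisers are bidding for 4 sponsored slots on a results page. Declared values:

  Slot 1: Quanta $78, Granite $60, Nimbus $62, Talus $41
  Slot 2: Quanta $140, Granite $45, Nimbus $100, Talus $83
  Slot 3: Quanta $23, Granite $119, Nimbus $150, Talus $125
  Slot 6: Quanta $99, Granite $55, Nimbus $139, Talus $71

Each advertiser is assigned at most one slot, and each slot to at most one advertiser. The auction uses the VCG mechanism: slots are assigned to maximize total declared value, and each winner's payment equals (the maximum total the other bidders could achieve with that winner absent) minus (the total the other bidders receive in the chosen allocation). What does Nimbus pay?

Efficient allocation: Quanta→Slot 2 ($140), Granite→Slot 1 ($60), Nimbus→Slot 6 ($139), Talus→Slot 3 ($125); total welfare W = $464.
Nimbus receives Slot 6 at value $139, so the others get W − 139 = $325.
Without Nimbus: best allocation of the remaining 3 bidders over all 4 slots is Quanta→Slot 2 ($140), Granite→Slot 3 ($119), Talus→Slot 6 ($71), total $330.
VCG payment = (others' best without Nimbus) − (others' welfare with Nimbus) = 330 − 325 = $5.

Nimbus pays $5.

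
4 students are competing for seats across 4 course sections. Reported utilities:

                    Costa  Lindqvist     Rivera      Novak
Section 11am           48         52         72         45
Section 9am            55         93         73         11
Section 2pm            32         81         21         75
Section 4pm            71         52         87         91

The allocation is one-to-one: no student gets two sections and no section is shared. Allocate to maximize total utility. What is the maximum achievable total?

Optimal: Costa→Section 4pm (71 points), Lindqvist→Section 9am (93 points), Rivera→Section 11am (72 points), Novak→Section 2pm (75 points) — total 71+93+72+75 = 311 points.
Max-entry greedy (repeatedly take the single best remaining cell) gives 288 points, worse by 23.
Next-best assignment: Costa→Section 11am, Lindqvist→Section 9am, Rivera→Section 4pm, Novak→Section 2pm = 303 points.
Checked against all permutations: 311 points is optimal.

Max total: 311 points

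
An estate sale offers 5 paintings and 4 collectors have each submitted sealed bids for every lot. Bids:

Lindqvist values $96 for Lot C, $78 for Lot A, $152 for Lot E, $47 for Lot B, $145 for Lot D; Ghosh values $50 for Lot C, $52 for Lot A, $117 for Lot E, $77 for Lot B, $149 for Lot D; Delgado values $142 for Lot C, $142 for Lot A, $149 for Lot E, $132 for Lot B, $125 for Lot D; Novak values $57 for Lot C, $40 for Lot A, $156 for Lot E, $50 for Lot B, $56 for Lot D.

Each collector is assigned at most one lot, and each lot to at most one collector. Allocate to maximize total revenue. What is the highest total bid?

This is a one-to-one assignment (maximum-weight bipartite matching).
Optimal: Lindqvist→Lot C ($96), Ghosh→Lot D ($149), Delgado→Lot A ($142), Novak→Lot E ($156) — total 96+149+142+156 = $543.
Max-entry greedy (repeatedly take the single best remaining cell) gives $525, worse by 18.
Next-best assignment: Lindqvist→Lot C, Ghosh→Lot D, Delgado→Lot B, Novak→Lot E = $533.
No other one-to-one assignment exceeds $543.

Max total: $543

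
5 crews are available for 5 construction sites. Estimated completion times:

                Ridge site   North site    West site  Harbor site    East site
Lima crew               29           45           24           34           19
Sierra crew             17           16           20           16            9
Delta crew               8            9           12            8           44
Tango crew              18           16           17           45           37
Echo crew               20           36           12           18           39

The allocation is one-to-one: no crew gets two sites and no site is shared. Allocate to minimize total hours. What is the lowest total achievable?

Minimum total: 71 hours

This is the linear assignment problem.
Optimal: Lima crew→East site (19 hours), Sierra crew→Harbor site (16 hours), Delta crew→Ridge site (8 hours), Tango crew→North site (16 hours), Echo crew→West site (12 hours) — total 19+16+8+16+12 = 71 hours.
Row-greedy (each crew in turn takes its cheapest remaining site) gives 78 hours, worse by 7.
No other one-to-one assignment undercuts 71 hours.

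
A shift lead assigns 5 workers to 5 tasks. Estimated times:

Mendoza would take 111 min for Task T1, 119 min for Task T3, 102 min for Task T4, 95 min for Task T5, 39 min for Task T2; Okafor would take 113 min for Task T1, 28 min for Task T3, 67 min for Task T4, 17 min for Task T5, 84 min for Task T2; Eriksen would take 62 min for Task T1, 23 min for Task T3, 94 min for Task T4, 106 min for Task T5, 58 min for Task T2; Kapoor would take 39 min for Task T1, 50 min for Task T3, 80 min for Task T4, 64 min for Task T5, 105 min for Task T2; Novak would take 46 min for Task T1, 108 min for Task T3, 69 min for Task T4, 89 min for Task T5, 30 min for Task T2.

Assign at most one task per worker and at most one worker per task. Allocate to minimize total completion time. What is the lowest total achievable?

Optimal: Mendoza→Task T2 (39 min), Okafor→Task T5 (17 min), Eriksen→Task T3 (23 min), Kapoor→Task T1 (39 min), Novak→Task T4 (69 min) — total 39+17+23+39+69 = 187 min.
Min-entry greedy (repeatedly take the single cheapest remaining cell) gives 211 min, worse by 24.
Next-best assignment: Mendoza→Task T2, Okafor→Task T5, Eriksen→Task T3, Kapoor→Task T4, Novak→Task T1 = 205 min.
Swapping Okafor↔Mendoza (Okafor→Task T2 84 min, Mendoza→Task T5 95 min) adds 123.
Checked against all permutations: 187 min is optimal.

Minimum total: 187 min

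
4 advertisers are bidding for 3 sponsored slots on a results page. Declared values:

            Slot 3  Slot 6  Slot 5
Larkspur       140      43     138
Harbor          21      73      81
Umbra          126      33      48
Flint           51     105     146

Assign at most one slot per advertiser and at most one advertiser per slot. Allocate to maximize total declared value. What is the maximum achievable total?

Maximum total: $369

This is a one-to-one assignment (maximum-weight bipartite matching).
Optimal: Umbra→Slot 3 ($126), Flint→Slot 6 ($105), Larkspur→Slot 5 ($138) — total 126+105+138 = $369.
Max-entry greedy (repeatedly take the single best remaining cell) gives $359, worse by 10.
Next-best assignment: Larkspur→Slot 3, Harbor→Slot 6, Flint→Slot 5 = $359.
Checked against all permutations: $369 is optimal.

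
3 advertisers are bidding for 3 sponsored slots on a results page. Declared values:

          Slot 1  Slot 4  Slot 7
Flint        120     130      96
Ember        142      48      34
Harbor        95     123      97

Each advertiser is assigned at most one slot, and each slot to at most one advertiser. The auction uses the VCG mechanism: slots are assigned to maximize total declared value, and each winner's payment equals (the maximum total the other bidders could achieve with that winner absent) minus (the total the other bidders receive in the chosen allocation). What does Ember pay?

Ember pays $16.

Efficient allocation: Flint→Slot 4 ($130), Ember→Slot 1 ($142), Harbor→Slot 7 ($97); total welfare W = $369.
Ember receives Slot 1 at value $142, so the others get W − 142 = $227.
Without Ember: best allocation of the remaining 2 bidders over all 3 slots is Flint→Slot 1 ($120), Harbor→Slot 4 ($123), total $243.
VCG payment = (others' best without Ember) − (others' welfare with Ember) = 243 − 227 = $16.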